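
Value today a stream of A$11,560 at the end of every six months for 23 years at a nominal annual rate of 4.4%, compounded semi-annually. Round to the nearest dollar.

A$332,349

i = 0.044/2 = 0.022 per half-year; n = 23·2 = 46.
PV = 11560 × [1 − (1+0.022)^(−46)] / 0.022 = 11560 × 28.749944 = 332,349.3553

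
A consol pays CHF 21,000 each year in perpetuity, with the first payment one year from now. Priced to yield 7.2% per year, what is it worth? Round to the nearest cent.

CHF 291,666.67

PV = C/r = 21000/0.072 = 291,666.6667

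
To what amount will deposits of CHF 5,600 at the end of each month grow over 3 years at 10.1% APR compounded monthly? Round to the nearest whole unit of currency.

CHF 234,334

i = 0.101/12 = 0.00841667 per month; n = 3·12 = 36.
Accumulation factor s(36|0.00841667) = 41.845398; FV = 5600 × 41.845398 = 234,334.2302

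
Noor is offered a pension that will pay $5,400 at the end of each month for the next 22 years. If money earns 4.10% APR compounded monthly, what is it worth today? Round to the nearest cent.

With 12 periods per year: i = 0.00341667, n = 264.
PV = PMT · [1 − (1+i)^(−n)] / i = 5400 · 173.741962 = 938,206.5937

$938,206.59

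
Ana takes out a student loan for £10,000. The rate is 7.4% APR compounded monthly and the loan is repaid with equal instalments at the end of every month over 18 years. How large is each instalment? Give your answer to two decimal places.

£83.90

Periodic rate i = 0.074/12 = 0.00616667; n = 18 × 12 = 216 periods.
Annuity-PV factor = 119.184219; PMT = 10000 / 119.184219 = 83.9037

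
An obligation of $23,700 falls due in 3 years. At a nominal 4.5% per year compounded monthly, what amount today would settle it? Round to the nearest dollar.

$20,712

With 12 periods per year: i = 0.00375, n = 36.
Discount factor = (1+0.00375)^(−36) = 0.873937; PV = 23,700 × 0.873937 = 20,712.2962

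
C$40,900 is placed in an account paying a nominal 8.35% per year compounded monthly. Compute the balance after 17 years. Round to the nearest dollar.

Periodic rate i = 0.0835/12 = 0.00695833; n = 17 × 12 = 204 periods.
FV = PV·(1+i)^n = 40,900 × 4.114775 = 168,294.2907

C$168,294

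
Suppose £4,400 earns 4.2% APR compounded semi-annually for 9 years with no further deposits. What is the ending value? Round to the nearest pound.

i = 0.042/2 = 0.021 per half-year; n = 9·2 = 18.
FV = PV·(1+i)^n = 4,400 × 1.453662 = 6,396.1116

£6,396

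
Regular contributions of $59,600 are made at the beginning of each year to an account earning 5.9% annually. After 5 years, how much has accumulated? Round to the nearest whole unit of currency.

FV = PMT · [(1+i)^n − 1] / i × (1+i) = 59600 · 5.957774 = 355,083.3366
(Beginning-of-period payments → annuity-due factor ×(1+i).)

$355,083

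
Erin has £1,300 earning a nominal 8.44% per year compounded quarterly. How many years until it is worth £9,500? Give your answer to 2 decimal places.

Periodic rate i = 0.0844/4 = 0.0211.
n = ln(9500/1300) / ln(1+0.0211) = ln(7.30769) / 0.020880 = 95.2530 quarters
= 95.2530/4 years

23.81 years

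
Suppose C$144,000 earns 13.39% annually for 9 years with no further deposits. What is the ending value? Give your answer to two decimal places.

C$446,205.88

FV = 144,000 × (1 + 0.1339)^9 = 446,205.8807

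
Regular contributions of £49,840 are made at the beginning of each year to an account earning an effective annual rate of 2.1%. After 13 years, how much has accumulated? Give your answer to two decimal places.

FV = PMT · [(1+i)^n − 1] / i × (1+i) = 49840 · 15.081196 = 751,646.8174
(Beginning-of-period payments → annuity-due factor ×(1+i).)

£751,646.82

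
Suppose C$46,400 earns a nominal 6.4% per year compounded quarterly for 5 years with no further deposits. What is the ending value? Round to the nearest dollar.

Periodic rate i = 0.064/4 = 0.016; n = 5 × 4 = 20 periods.
FV = 46,400 × (1 + 0.016)^20 = 63,737.0765

C$63,737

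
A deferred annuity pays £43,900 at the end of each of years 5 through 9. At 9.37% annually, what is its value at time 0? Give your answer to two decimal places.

Value one period before first payment (t=4): 43900 × [1 − (1+0.0937)^(−5)] / 0.0937 = 43900 × 3.852595 = 169,128.9008
Discount back 4 years: 169,128.9008 × (1+0.0937)^(−4) = 169,128.9008 × 0.698887 = 118,202.0416

£118,202.04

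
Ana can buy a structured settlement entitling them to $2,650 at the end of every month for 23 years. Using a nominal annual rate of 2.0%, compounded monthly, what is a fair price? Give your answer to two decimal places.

$585,874.59

Periodic rate i = 0.02/12 = 0.00166667; n = 23 × 12 = 276 periods.
Annuity factor a(276|0.00166667) = 221.084751; PV = 2650 × 221.084751 = 585,874.5897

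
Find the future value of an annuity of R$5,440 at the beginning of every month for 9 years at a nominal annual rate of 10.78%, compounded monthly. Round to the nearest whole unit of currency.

R$994,148

With 12 periods per year: i = 0.00898333, n = 108.
Accumulation factor s(108|0.00898333) × (1+i) = 182.747726; FV = 5440 × 182.747726 = 994,147.6271
(Beginning-of-period payments → annuity-due factor ×(1+i).)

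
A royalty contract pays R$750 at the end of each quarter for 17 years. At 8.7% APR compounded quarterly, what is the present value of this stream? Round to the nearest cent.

R$26,499.76

With 4 periods per year: i = 0.02175, n = 68.
Annuity factor a(68|0.02175) = 35.333013; PV = 750 × 35.333013 = 26,499.7601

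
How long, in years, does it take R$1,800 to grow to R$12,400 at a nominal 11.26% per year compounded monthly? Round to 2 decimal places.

17.22 years

Periodic rate i = 0.1126/12 = 0.00938333.
n = ln(12400/1800) / ln(1+0.00938333) = ln(6.88889) / 0.009340 = 206.6377 months
= 206.6377/12 years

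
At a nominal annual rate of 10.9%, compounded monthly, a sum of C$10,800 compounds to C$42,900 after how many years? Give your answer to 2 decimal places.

12.71 years

Periodic rate i = 0.109/12 = 0.00908333.
n = ln(42900/10800) / ln(1+0.00908333) = ln(3.97222) / 0.009042 = 152.5410 months
= 152.5410/12 years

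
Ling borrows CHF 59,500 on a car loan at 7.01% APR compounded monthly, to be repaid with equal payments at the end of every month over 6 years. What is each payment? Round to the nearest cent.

i = 0.0701/12 = 0.00584167 per month; n = 6·12 = 72.
Annuity-PV factor = 58.637928; PMT = 59500 / 58.637928 = 1,014.7016

CHF 1,014.70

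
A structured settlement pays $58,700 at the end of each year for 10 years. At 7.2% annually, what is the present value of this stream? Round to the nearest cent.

$408,499.50

PV = PMT · [1 − (1+i)^(−n)] / i = 58700 · 6.959106 = 408,499.5019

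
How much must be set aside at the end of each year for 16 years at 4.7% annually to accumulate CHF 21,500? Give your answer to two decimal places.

CHF 931.17

PMT = 21500 / ( [(1+0.047)^16 − 1] / 0.047 ) = 21500 / 23.089279 = 931.1681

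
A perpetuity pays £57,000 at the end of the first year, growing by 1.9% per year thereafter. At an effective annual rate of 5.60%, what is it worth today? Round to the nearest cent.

PV = PMT / (i − g) = 57000 / (0.056 − 0.019) = 57000 / 0.037000 = 1,540,540.5405

£1,540,540.54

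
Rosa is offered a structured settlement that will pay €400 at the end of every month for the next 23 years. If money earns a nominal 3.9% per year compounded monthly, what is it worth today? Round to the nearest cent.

Periodic rate i = 0.039/12 = 0.00325; n = 23 × 12 = 276 periods.
PV = PMT · [1 − (1+i)^(−n)] / i = 400 · 182.035460 = 72,814.1842

€72,814.18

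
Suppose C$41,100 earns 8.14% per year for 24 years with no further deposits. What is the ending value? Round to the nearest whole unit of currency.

FV = PV·(1+i)^n = 41,100 × 6.541431 = 268,852.8147

C$268,853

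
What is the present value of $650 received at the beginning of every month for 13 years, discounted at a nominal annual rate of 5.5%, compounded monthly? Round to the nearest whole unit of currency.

$72,660

Periodic rate i = 0.055/12 = 0.00458333; n = 13 × 12 = 156 periods.
PV = PMT · [1 − (1+i)^(−n)] / i × (1+i) = 650 · 111.784506 = 72,659.9288
Payments are at the start of each period, so multiply by (1+i).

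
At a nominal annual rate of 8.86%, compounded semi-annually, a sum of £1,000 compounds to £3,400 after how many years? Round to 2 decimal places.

Periodic rate i = 0.0886/2 = 0.0443.
(1+i)^n = 3400/1000 = 3.40000, so n = ln 3.40000 / ln 1.0443 = 28.2322 half-years
= 28.2322/2 years

14.12 years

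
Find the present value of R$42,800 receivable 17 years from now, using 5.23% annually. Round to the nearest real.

R$17,992

Discount factor = (1+0.0523)^(−17) = 0.420366; PV = 42,800 × 0.420366 = 17,991.6532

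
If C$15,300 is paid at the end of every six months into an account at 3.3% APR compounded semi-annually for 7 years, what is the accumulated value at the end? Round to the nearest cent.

Periodic rate i = 0.033/2 = 0.0165; n = 7 × 2 = 14 periods.
Accumulation factor s(14|0.0165) = 15.605248; FV = 15300 × 15.605248 = 238,760.2906

C$238,760.29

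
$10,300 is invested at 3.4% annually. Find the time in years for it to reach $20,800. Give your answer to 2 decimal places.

n = ln(20800/10300) / ln(1+0.034) = ln(2.01942) / 0.033435 = 21.0203 years

21.02 years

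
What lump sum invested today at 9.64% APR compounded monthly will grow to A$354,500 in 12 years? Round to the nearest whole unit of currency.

With 12 periods per year: i = 0.00803333, n = 144.
PV = 354,500 / (1 + 0.00803333)^144 = 354,500 / 3.165080 = 112,003.4966

A$112,003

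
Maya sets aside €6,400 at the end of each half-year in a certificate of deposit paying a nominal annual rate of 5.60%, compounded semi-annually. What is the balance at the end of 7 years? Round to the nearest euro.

€107,882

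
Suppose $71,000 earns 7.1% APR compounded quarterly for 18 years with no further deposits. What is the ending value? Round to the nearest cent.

$252,010.33

With 4 periods per year: i = 0.01775, n = 72.
71,000 × (1+0.01775)^72 = 71,000 × 3.549441 = 252,010.3308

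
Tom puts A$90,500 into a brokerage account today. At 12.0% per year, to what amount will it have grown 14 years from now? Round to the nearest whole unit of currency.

A$442,284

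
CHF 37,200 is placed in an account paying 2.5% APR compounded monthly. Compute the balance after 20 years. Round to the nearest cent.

i = 0.025/12 = 0.00208333 per month; n = 20·12 = 240.
FV = PV·(1+i)^n = 37,200 × 1.647864 = 61,300.5399

CHF 61,300.54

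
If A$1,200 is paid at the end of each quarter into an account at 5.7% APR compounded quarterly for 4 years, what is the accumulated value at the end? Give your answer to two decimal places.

i = 0.057/4 = 0.01425 per quarter; n = 4·4 = 16.
Accumulation factor s(16|0.01425) = 17.829166; FV = 1200 × 17.829166 = 21,394.9996

A$21,395.00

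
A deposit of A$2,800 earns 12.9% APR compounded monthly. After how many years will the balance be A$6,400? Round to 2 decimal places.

6.44 years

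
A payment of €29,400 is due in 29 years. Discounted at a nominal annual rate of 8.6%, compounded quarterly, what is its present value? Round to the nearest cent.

€2,492.85

Periodic rate i = 0.086/4 = 0.0215; n = 29 × 4 = 116 periods.
PV = FV·(1+i)^(−n) = 29,400 × 0.084791 = 2,492.8509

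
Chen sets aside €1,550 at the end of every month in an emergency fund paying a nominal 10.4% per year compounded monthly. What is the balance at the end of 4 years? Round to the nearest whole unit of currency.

Periodic rate i = 0.104/12 = 0.00866667; n = 4 × 12 = 48 periods.
Accumulation factor s(48|0.00866667) = 59.212079; FV = 1550 × 59.212079 = 91,778.7226

€91,779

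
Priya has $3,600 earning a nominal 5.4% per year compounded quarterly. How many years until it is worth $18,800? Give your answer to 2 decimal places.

30.82 years

Periodic rate i = 0.054/4 = 0.0135.
(1+i)^n = 18800/3600 = 5.22222, so n = ln 5.22222 / ln 1.0135 = 123.2634 quarters
= 123.2634/4 years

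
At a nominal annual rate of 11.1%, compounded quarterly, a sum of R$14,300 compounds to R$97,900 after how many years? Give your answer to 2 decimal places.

17.57 years

Periodic rate i = 0.111/4 = 0.02775.
(1+i)^n = 97900/14300 = 6.84615, so n = ln 6.84615 / ln 1.02775 = 70.2795 quarters
= 70.2795/4 years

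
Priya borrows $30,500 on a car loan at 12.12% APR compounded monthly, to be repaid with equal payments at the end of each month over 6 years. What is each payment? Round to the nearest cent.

$598.19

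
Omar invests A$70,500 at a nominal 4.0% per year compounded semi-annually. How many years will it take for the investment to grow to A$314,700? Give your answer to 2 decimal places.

37.77 years

Periodic rate i = 0.04/2 = 0.02.
n = ln(314700/70500) / ln(1+0.02) = ln(4.46383) / 0.019803 = 75.5459 half-years
= 75.5459/2 years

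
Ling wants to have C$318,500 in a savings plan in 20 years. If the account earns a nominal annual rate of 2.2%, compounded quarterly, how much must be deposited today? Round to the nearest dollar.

C$205,373

i = 0.022/4 = 0.0055 per quarter; n = 20·4 = 80.
Discount factor = (1+0.0055)^(−80) = 0.644813; PV = 318,500 × 0.644813 = 205,373.0449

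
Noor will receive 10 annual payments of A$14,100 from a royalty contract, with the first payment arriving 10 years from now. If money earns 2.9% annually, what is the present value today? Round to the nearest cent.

A$93,467.20

PV at t=9 (ordinary 10-year annuity): 14100 × a(10|0.029) = 14100 × 8.573902 = 120,892.0124
PV₀ = 120,892.0124 / (1+0.029)^9 = 120,892.0124 / 1.293416 = 93,467.2003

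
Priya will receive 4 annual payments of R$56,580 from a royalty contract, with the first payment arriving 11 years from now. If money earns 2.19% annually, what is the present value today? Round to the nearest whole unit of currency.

R$172,681

PV at t=10 (ordinary 4-year annuity): 56580 × a(4|0.0219) = 56580 × 3.790237 = 214,451.6123
Discount back 10 years: 214,451.6123 × (1+0.0219)^(−10) = 214,451.6123 × 0.805223 = 172,681.3058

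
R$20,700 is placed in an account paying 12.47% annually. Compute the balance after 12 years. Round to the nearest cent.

FV = 20,700 × (1 + 0.1247)^12 = 84,802.8967

R$84,802.90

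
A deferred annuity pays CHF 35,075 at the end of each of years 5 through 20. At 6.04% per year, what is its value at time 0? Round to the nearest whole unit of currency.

Value one period before first payment (t=4): 35075 × [1 − (1+0.0604)^(−16)] / 0.0604 = 35075 × 10.078193 = 353,492.6108
PV₀ = 353,492.6108 / (1+0.0604)^4 = 353,492.6108 / 1.264384 = 279,577.0151

CHF 279,577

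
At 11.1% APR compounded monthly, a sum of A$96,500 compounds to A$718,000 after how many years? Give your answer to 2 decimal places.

Periodic rate i = 0.111/12 = 0.00925.
n = ln(718000/96500) / ln(1+0.00925) = ln(7.44041) / 0.009207 = 217.9670 months
= 217.9670/12 years

18.16 years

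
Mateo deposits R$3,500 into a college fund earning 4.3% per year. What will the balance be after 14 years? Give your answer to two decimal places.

3,500 × (1+0.043)^14 = 3,500 × 1.802936 = 6,310.2761

R$6,310.28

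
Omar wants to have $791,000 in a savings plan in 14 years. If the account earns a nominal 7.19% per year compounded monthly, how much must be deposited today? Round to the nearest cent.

With 12 periods per year: i = 0.00599167, n = 168.
PV = 791,000 / (1 + 0.00599167)^168 = 791,000 / 2.728075 = 289,947.9957

$289,948.00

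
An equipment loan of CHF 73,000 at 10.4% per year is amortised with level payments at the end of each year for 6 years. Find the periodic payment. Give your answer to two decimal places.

PMT = 73000 / ( [1 − (1+0.104)^(−6)] / 0.104 ) = 73000 / 4.304679 = 16,958.2908

CHF 16,958.29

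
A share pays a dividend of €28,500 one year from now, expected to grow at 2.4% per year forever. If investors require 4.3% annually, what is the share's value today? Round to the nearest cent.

PV = PMT / (i − g) = 28500 / (0.043 − 0.024) = 28500 / 0.019000 = 1,500,000.0000

€1,500,000.00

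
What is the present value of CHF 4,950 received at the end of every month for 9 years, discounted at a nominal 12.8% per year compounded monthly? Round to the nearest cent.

Periodic rate i = 0.128/12 = 0.0106667; n = 9 × 12 = 108 periods.
PV = PMT · [1 − (1+i)^(−n)] / i = 4950 · 63.943326 = 316,519.4648

CHF 316,519.46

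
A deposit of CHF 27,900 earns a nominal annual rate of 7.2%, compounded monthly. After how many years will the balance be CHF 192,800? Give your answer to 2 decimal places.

26.93 years

Periodic rate i = 0.072/12 = 0.006.
(1+i)^n = 192800/27900 = 6.91039, so n = ln 6.91039 / ln 1.006 = 323.1367 months
= 323.1367/12 years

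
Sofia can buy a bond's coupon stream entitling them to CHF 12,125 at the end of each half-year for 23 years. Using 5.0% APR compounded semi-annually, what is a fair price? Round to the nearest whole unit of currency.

With 2 periods per year: i = 0.025, n = 46.
PV = 12125 × [1 − (1+0.025)^(−46)] / 0.025 = 12125 × 27.154170 = 329,244.3066

CHF 329,244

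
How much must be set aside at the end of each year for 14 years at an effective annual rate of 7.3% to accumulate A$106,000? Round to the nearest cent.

A$4,601.53

PMT = 106000 / ( [(1+0.073)^14 − 1] / 0.073 ) = 106000 / 23.035795 = 4,601.5343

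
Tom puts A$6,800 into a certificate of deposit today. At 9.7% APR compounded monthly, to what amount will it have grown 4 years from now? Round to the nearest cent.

i = 0.097/12 = 0.00808333 per month; n = 4·12 = 48.
FV = 6,800 × (1 + 0.00808333)^48 = 10,007.7805

A$10,007.78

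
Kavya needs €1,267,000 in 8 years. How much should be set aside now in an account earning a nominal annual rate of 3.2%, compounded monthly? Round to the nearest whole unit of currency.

€981,172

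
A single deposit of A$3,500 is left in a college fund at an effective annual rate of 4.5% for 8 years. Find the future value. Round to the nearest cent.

3,500 × (1+0.045)^8 = 3,500 × 1.422101 = 4,977.3521

A$4,977.35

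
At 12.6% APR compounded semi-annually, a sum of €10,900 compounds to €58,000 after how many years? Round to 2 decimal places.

Periodic rate i = 0.126/2 = 0.063.
(1+i)^n = 58000/10900 = 5.32110, so n = ln 5.32110 / ln 1.063 = 27.3619 half-years
= 27.3619/2 years

13.68 years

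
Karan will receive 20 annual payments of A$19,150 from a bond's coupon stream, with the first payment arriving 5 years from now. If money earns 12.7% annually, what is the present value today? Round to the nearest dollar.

A$84,915

PV at t=4 (ordinary 20-year annuity): 19150 × a(20|0.127) = 19150 × 7.153376 = 136,987.1585
PV₀ = 136,987.1585 / (1+0.127)^4 = 136,987.1585 / 1.613228 = 84,914.9568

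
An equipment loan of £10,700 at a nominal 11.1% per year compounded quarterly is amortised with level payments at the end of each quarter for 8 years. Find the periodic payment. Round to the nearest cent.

£508.86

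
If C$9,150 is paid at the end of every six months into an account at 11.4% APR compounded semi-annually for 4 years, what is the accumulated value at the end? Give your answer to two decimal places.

C$89,592.37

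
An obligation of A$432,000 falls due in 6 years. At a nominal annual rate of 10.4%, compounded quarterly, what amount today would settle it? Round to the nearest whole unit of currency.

A$233,317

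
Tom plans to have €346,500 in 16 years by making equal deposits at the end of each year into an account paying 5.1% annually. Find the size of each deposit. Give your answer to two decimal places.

FV-annuity factor = 23.850512; PMT = 346500 / 23.850512 = 14,527.9903

€14,527.99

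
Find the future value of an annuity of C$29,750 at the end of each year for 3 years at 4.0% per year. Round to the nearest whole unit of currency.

Accumulation factor s(3|0.04) = 3.121600; FV = 29750 × 3.121600 = 92,867.6000

C$92,868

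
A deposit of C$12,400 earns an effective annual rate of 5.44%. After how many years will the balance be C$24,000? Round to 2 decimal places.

12.47 years

(1+i)^n = 24000/12400 = 1.93548, so n = ln 1.93548 / ln 1.0544 = 12.4662 years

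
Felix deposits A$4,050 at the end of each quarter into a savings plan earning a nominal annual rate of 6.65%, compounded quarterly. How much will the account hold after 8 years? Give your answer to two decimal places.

A$169,284.91

Periodic rate i = 0.0665/4 = 0.016625; n = 8 × 4 = 32 periods.
FV = 4050 × [(1+0.016625)^32 − 1] / 0.016625 = 4050 × 41.798743 = 169,284.9082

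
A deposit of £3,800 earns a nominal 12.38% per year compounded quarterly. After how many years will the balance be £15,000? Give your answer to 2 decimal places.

11.26 years

Periodic rate i = 0.1238/4 = 0.03095.
(1+i)^n = 15000/3800 = 3.94737, so n = ln 3.94737 / ln 1.03095 = 45.0465 quarters
= 45.0465/4 years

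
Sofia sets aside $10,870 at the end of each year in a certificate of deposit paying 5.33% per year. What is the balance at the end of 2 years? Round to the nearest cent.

$22,319.37

Accumulation factor s(2|0.0533) = 2.053300; FV = 10870 × 2.053300 = 22,319.3710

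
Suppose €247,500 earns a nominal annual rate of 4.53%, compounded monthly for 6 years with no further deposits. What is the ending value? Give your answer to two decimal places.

Periodic rate i = 0.0453/12 = 0.003775; n = 6 × 12 = 72 periods.
FV = PV·(1+i)^n = 247,500 × 1.311653 = 324,634.1471

€324,634.15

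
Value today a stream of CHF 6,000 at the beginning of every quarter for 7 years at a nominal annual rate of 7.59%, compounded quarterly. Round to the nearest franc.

With 4 periods per year: i = 0.018975, n = 28.
Annuity factor a(28|0.018975) × (1+i) = 21.975827; PV = 6000 × 21.975827 = 131,854.9626
Payments are at the start of each period, so multiply by (1+i).

CHF 131,855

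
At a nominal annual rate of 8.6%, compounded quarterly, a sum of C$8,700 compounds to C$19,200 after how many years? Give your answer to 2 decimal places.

9.30 years

Periodic rate i = 0.086/4 = 0.0215.
n = ln(19200/8700) / ln(1+0.0215) = ln(2.20690) / 0.021272 = 37.2124 quarters
= 37.2124/4 years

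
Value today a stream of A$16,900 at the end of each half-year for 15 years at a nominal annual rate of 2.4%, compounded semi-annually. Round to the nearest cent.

With 2 periods per year: i = 0.012, n = 30.
PV = PMT · [1 − (1+i)^(−n)] / i = 16900 · 25.068920 = 423,664.7458

A$423,664.75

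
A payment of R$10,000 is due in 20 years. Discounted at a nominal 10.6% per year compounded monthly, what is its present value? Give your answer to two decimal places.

Periodic rate i = 0.106/12 = 0.00883333; n = 20 × 12 = 240 periods.
Discount factor = (1+0.00883333)^(−240) = 0.121154; PV = 10,000 × 0.121154 = 1,211.5417

R$1,211.54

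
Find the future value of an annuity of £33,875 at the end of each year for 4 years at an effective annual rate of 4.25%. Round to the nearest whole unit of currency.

£144,385

Accumulation factor s(4|0.0425) = 4.262302; FV = 33875 × 4.262302 = 144,385.4723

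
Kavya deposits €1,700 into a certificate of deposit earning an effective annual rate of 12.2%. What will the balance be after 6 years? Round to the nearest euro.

1,700 × (1+0.122)^6 = 1,700 × 1.995065 = 3,391.6112

€3,392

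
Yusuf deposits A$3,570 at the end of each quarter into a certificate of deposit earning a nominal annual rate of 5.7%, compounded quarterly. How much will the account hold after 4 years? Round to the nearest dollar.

A$63,650

i = 0.057/4 = 0.01425 per quarter; n = 4·4 = 16.
Accumulation factor s(16|0.01425) = 17.829166; FV = 3570 × 17.829166 = 63,650.1238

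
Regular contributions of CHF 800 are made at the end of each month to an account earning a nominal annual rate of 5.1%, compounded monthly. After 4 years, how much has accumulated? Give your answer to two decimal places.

With 12 periods per year: i = 0.00425, n = 48.
FV = PMT · [(1+i)^n − 1] / i = 800 · 53.121922 = 42,497.5377

CHF 42,497.54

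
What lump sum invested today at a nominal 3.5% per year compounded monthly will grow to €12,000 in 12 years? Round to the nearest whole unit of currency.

Periodic rate i = 0.035/12 = 0.00291667; n = 12 × 12 = 144 periods.
PV = 12,000 / (1 + 0.00291667)^144 = 12,000 / 1.521031 = 7,889.3832

€7,889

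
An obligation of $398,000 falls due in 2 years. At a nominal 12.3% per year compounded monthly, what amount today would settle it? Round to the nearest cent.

Periodic rate i = 0.123/12 = 0.01025; n = 2 × 12 = 24 periods.
PV = FV·(1+i)^(−n) = 398,000 × 0.782902 = 311,594.9807

$311,594.98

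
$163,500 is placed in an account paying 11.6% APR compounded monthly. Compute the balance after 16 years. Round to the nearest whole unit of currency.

With 12 periods per year: i = 0.00966667, n = 192.
FV = 163,500 × (1 + 0.00966667)^192 = 1,036,805.5916

$1,036,806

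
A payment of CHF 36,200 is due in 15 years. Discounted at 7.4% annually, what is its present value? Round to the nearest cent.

PV = 36,200 / (1 + 0.074)^15 = 36,200 / 2.917858 = 12,406.3592

CHF 12,406.36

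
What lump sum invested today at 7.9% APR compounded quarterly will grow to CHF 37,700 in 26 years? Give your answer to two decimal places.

CHF 4,931.68

With 4 periods per year: i = 0.01975, n = 104.
Discount factor = (1+0.01975)^(−104) = 0.130814; PV = 37,700 × 0.130814 = 4,931.6823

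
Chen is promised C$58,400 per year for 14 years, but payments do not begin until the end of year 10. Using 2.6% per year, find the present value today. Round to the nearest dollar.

C$538,185

Value one period before first payment (t=9): 58400 × [1 − (1+0.026)^(−14)] / 0.026 = 58400 × 11.610345 = 678,044.1209
Discount back 9 years: 678,044.1209 × (1+0.026)^(−9) = 678,044.1209 × 0.793732 = 538,185.1469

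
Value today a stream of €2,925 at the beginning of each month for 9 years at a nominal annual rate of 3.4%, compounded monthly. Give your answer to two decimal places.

With 12 periods per year: i = 0.00283333, n = 108.
PV = PMT · [1 − (1+i)^(−n)] / i × (1+i) = 2925 · 93.190832 = 272,583.1843
(annuity-due: payments at period start, so ×(1+i).)

€272,583.18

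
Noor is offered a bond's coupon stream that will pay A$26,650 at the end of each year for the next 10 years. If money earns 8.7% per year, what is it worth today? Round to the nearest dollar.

A$173,312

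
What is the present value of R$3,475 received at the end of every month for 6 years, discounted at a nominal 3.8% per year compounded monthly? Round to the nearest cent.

Periodic rate i = 0.038/12 = 0.00316667; n = 6 × 12 = 72 periods.
PV = 3475 × [1 − (1+0.00316667)^(−72)] / 0.00316667 = 3475 × 64.291229 = 223,412.0220

R$223,412.02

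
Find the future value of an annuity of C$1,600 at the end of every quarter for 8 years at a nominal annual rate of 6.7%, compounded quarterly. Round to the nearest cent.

With 4 periods per year: i = 0.01675, n = 32.
FV = 1600 × [(1+0.01675)^32 − 1] / 0.01675 = 1600 × 41.885706 = 67,017.1293

C$67,017.13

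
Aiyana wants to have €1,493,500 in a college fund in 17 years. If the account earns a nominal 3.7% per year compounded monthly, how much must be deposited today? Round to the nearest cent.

€796,992.57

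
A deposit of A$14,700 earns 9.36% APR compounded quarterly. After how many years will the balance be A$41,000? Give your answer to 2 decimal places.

Periodic rate i = 0.0936/4 = 0.0234.
(1+i)^n = 41000/14700 = 2.78912, so n = ln 2.78912 / ln 1.0234 = 44.3453 quarters
= 44.3453/4 years

11.09 years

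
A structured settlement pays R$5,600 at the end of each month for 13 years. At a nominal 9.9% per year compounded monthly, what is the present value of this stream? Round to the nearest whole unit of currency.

i = 0.099/12 = 0.00825 per month; n = 13·12 = 156.
Annuity factor a(156|0.00825) = 87.568552; PV = 5600 × 87.568552 = 490,383.8903

R$490,384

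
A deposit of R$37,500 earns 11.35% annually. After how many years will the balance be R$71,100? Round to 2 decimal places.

(1+i)^n = 71100/37500 = 1.89600, so n = ln 1.89600 / ln 1.1135 = 5.9507 years

5.95 years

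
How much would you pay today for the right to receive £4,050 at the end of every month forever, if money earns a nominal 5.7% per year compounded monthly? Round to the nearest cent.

Periodic rate i = 0.057/12 = 0.00475.
PV = C/r = 4050/0.00475 = 852,631.5789

£852,631.58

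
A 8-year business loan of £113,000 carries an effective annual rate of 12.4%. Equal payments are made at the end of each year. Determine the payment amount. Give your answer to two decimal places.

PMT = 113000 / ( [1 − (1+0.124)^(−8)] / 0.124 ) = 113000 / 4.898976 = 23,066.0449

£23,066.04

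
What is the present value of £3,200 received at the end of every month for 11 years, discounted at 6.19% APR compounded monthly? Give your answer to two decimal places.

£305,805.52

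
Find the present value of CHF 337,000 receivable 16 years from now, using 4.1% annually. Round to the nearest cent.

PV = FV·(1+i)^(−n) = 337,000 × 0.525761 = 177,181.4407

CHF 177,181.44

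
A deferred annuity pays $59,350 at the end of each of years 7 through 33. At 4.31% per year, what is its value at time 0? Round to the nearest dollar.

PV at t=6 (ordinary 27-year annuity): 59350 × a(27|0.0431) = 59350 × 15.776416 = 936,330.2875
PV₀ = 936,330.2875 / (1+0.0431)^6 = 936,330.2875 / 1.288118 = 726,897.8751

$726,898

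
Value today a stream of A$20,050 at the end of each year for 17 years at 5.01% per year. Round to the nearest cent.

A$225,876.29

PV = PMT · [1 − (1+i)^(−n)] / i = 20050 · 11.265651 = 225,876.2935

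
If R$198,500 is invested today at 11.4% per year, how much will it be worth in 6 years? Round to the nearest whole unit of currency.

R$379,378

198,500 × (1+0.114)^6 = 198,500 × 1.911222 = 379,377.5750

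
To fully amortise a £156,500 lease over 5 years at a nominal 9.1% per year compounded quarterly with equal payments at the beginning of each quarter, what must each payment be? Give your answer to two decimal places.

i = 0.091/4 = 0.02275 per quarter; n = 5·4 = 20.
Annuity-PV factor × (1+i) = 16.287983; PMT = 156500 / 16.287983 = 9,608.3108

£9,608.31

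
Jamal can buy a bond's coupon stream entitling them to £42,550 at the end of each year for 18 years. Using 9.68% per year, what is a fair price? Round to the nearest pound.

Annuity factor a(18|0.0968) = 8.372497; PV = 42550 × 8.372497 = 356,249.7620

£356,250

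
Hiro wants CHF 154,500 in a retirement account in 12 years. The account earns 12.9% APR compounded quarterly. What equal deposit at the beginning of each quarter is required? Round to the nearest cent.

CHF 1,345.10

i = 0.129/4 = 0.03225 per quarter; n = 12·4 = 48.
PMT = 154500 / ( [(1+0.03225)^48 − 1] / 0.03225 × (1+i) ) = 154500 / 114.861190 = 1,345.1019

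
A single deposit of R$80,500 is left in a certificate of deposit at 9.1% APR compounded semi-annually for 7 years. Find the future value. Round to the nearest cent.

Periodic rate i = 0.091/2 = 0.0455; n = 7 × 2 = 14 periods.
80,500 × (1+0.0455)^14 = 80,500 × 1.864389 = 150,083.3104

R$150,083.31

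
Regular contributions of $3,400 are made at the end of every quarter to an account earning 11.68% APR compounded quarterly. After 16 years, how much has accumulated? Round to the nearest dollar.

$618,214

With 4 periods per year: i = 0.0292, n = 64.
FV = PMT · [(1+i)^n − 1] / i = 3400 · 181.827623 = 618,213.9192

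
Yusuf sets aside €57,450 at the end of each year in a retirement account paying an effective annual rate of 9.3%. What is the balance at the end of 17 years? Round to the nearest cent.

€2,183,494.96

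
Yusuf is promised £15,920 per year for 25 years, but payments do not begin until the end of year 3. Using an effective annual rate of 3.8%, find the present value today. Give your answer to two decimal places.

PV at t=2 (ordinary 25-year annuity): 15920 × a(25|0.038) = 15920 × 15.957631 = 254,045.4801
PV₀ = 254,045.4801 / (1+0.038)^2 = 254,045.4801 / 1.077444 = 235,785.3216

£235,785.32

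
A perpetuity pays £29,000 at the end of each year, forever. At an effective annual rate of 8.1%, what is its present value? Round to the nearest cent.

£358,024.69

PV = PMT / i = 29000 / 0.081 = 358,024.6914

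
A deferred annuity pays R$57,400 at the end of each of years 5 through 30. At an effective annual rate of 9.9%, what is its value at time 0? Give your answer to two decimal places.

Value one period before first payment (t=4): 57400 × [1 − (1+0.099)^(−26)] / 0.099 = 57400 × 9.233200 = 529,985.6684
PV₀ = 529,985.6684 / (1+0.099)^4 = 529,985.6684 / 1.458783 = 363,306.6573

R$363,306.66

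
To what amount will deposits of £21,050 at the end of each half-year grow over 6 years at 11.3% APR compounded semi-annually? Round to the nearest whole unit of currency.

£347,940

i = 0.113/2 = 0.0565 per half-year; n = 6·2 = 12.
FV = PMT · [(1+i)^n − 1] / i = 21050 · 16.529204 = 347,939.7399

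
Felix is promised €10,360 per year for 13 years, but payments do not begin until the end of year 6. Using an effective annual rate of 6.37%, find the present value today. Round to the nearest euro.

€65,918

Value one period before first payment (t=5): 10360 × [1 − (1+0.0637)^(−13)] / 0.0637 = 10360 × 8.664439 = 89,763.5901
PV₀ = 89,763.5901 / (1+0.0637)^5 = 89,763.5901 / 1.361745 = 65,918.0600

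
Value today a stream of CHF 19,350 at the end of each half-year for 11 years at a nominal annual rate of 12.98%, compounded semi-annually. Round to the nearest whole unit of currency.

CHF 223,396

With 2 periods per year: i = 0.0649, n = 22.
PV = 19350 × [1 − (1+0.0649)^(−22)] / 0.0649 = 19350 × 11.544997 = 223,395.6862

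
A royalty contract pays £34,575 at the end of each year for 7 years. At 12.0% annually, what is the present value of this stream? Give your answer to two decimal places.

£157,791.88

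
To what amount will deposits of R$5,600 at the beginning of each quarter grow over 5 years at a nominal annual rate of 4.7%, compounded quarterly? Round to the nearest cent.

R$126,902.90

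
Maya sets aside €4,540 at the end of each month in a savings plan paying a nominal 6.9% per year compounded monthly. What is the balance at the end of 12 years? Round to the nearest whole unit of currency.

With 12 periods per year: i = 0.00575, n = 144.
FV = PMT · [(1+i)^n − 1] / i = 4540 · 223.185317 = 1,013,261.3407

€1,013,261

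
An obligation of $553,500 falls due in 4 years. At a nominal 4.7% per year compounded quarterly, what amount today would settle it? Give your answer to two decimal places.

$459,141.15

i = 0.047/4 = 0.01175 per quarter; n = 4·4 = 16.
PV = FV·(1+i)^(−n) = 553,500 × 0.829523 = 459,141.1485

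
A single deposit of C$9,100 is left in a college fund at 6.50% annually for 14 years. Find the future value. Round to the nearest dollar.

C$21,975

9,100 × (1+0.065)^14 = 9,100 × 2.414874 = 21,975.3551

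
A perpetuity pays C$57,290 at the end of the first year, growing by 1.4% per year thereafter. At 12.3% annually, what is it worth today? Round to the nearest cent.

C$525,596.33

PV = D₁/(r − g) = 57290/(0.123 − 0.014) = 525,596.3303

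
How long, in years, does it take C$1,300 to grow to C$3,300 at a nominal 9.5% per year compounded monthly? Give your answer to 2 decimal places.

9.84 years

Periodic rate i = 0.095/12 = 0.00791667.
n = ln(3300/1300) / ln(1+0.00791667) = ln(2.53846) / 0.007885 = 118.1357 months
= 118.1357/12 years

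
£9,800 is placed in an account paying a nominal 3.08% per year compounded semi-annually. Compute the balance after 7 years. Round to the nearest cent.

£12,137.98

Periodic rate i = 0.0308/2 = 0.0154; n = 7 × 2 = 14 periods.
FV = PV·(1+i)^n = 9,800 × 1.238569 = 12,137.9768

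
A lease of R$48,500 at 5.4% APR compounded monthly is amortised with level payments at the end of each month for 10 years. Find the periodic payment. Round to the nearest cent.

Periodic rate i = 0.054/12 = 0.0045; n = 10 × 12 = 120 periods.
Annuity-PV factor = 92.565644; PMT = 48500 / 92.565644 = 523.9525

R$523.95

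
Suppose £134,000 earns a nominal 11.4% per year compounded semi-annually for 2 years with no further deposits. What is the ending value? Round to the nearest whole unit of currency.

i = 0.114/2 = 0.057 per half-year; n = 2·2 = 4.
FV = PV·(1+i)^n = 134,000 × 1.248245 = 167,264.8740

£167,265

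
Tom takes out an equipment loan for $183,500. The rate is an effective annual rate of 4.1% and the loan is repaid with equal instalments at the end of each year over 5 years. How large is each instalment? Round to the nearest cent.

PMT = 183500 / ( [1 − (1+0.041)^(−5)] / 0.041 ) = 183500 / 4.439344 = 41,334.9386

$41,334.94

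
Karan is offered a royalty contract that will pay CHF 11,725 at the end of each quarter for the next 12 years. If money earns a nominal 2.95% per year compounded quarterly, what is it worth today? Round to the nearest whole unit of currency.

Periodic rate i = 0.0295/4 = 0.007375; n = 12 × 4 = 48 periods.
PV = 11725 × [1 − (1+0.007375)^(−48)] / 0.007375 = 11725 × 40.300028 = 472,517.8340

CHF 472,518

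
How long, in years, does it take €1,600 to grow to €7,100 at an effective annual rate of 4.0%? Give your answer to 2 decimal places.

37.99 years

(1+i)^n = 7100/1600 = 4.43750, so n = ln 4.43750 / ln 1.04 = 37.9925 years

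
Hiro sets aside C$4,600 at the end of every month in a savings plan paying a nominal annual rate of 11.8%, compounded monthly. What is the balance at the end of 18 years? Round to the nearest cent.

Periodic rate i = 0.118/12 = 0.00983333; n = 18 × 12 = 216 periods.
FV = 4600 × [(1+0.00983333)^216 − 1] / 0.00983333 = 4600 × 740.155432 = 3,404,714.9850

C$3,404,714.98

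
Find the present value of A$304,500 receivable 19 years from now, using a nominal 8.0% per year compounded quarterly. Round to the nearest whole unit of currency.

i = 0.08/4 = 0.02 per quarter; n = 19·4 = 76.
Discount factor = (1+0.02)^(−76) = 0.222017; PV = 304,500 × 0.222017 = 67,604.2880

A$67,604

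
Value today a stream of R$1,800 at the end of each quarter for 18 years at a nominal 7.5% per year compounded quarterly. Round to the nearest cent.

R$70,799.89

With 4 periods per year: i = 0.01875, n = 72.
Annuity factor a(72|0.01875) = 39.333271; PV = 1800 × 39.333271 = 70,799.8882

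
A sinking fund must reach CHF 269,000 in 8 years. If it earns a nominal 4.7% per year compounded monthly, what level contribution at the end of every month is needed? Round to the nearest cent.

Periodic rate i = 0.047/12 = 0.00391667; n = 8 × 12 = 96 periods.
FV-annuity factor = 116.266695; PMT = 269000 / 116.266695 = 2,313.6462

CHF 2,313.65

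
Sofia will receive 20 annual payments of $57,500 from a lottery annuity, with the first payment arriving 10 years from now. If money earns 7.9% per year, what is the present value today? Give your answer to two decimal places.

$286,908.40

PV at t=9 (ordinary 20-year annuity): 57500 × a(20|0.079) = 57500 × 9.891643 = 568,769.4648
PV₀ = 568,769.4648 / (1+0.079)^9 = 568,769.4648 / 1.982408 = 286,908.4046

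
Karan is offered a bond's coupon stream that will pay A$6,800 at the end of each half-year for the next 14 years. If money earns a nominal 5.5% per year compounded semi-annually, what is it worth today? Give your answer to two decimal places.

Periodic rate i = 0.055/2 = 0.0275; n = 14 × 2 = 28 periods.
Annuity factor a(28|0.0275) = 19.350826; PV = 6800 × 19.350826 = 131,585.6195

A$131,585.62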